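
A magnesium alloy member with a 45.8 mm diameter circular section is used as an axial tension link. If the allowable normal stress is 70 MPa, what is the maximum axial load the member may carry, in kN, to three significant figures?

115 kN

A = 1647 mm².
P_max = σ_allow · A = 70 · 1647 = 115300 N = 115.3 kN.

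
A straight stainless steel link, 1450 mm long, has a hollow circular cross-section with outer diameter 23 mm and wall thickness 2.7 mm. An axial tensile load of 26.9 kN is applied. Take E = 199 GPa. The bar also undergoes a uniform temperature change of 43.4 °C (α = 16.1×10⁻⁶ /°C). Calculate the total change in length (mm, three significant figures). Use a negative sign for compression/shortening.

2.15 mm

A = 172.2 mm².
δ_mech = NL/(AE) = 26900·1450/(172.2·199000) = 1.138 mm.
δ_thermal = αLΔT = 16.1e-6·1450·43.4 = 1.013 mm.
δ = δ_mech + δ_thermal = 2.151 mm.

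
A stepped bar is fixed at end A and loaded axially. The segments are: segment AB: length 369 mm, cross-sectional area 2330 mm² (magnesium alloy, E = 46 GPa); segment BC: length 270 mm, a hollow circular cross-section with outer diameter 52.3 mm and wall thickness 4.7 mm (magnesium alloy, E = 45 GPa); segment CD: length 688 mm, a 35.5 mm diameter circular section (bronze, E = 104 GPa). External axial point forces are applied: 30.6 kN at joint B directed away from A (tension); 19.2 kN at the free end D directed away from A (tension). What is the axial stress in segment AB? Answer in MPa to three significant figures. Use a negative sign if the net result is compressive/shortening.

Internal axial forces (sectioning from the free end, tension +): N_CD = 19.2 kN, N_BC = 19.2 kN, N_AB = 49.8 kN.
σ_AB = N_AB/A_AB = 49800/2330 = 21.37 MPa.

21.4 MPa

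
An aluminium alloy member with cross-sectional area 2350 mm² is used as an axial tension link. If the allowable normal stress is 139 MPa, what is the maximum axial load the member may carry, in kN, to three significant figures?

327 kN

P_max = σ_allow · A = 139 · 2350 = 326600 N = 326.6 kN.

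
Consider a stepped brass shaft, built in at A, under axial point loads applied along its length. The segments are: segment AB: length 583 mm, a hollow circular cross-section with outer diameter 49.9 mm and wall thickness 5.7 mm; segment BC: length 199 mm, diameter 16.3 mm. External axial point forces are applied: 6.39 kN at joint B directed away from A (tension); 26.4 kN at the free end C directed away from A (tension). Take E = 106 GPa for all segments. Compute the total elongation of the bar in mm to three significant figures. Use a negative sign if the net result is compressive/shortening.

Internal axial forces (sectioning from the free end, tension +): N_BC = 26.4 kN, N_AB = 32.79 kN.
A_AB = 791.5 mm².
A_BC = 208.7 mm².
δ_AB = 32790·583/(791.5·106000) = 0.2279 mm
δ_BC = 26400·199/(208.7·106000) = 0.2375 mm
δ = Σδ_i = 0.4654 mm.

0.465 mm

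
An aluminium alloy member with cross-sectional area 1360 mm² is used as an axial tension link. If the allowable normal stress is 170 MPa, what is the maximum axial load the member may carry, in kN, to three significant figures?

231 kN

P_max = σ_allow · A = 170 · 1360 = 231200 N = 231.2 kN.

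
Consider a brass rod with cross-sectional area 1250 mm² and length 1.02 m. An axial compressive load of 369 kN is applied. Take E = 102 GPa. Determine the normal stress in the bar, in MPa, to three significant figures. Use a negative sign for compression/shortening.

-295 MPa

σ = N/A = -369000/1250 = -295.2 MPa.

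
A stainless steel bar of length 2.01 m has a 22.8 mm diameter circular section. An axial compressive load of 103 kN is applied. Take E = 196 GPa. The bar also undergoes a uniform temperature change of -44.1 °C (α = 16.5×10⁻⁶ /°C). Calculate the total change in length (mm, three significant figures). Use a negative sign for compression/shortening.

-4.05 mm

A = 408.3 mm².
δ_mech = NL/(AE) = -103000·2010/(408.3·196000) = -2.587 mm.
δ_thermal = αLΔT = 16.5e-6·2010·-44.1 = -1.463 mm.
δ = δ_mech + δ_thermal = -4.05 mm.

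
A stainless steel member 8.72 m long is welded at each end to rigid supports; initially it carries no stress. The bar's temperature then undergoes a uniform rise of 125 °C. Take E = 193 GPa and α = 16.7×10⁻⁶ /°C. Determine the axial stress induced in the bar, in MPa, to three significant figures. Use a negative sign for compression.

Free thermal expansion αLΔT = 16.7e-6 · 8720 · 125 = 18.2 mm.
The walls impose strain ε = −(18.2)/8720 = -2.0875e-03; σ = Eε = 193000 · -2.0875e-03 = -402.9 MPa.

-403 MPa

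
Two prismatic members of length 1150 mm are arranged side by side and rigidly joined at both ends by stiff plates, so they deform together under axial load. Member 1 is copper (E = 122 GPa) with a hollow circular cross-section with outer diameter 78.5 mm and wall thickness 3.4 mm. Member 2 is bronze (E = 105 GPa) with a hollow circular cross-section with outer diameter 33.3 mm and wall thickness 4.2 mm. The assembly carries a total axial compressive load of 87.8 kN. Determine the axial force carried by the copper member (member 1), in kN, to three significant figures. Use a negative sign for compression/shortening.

-62.2 kN

A_1 = 802.2 mm².
A_2 = 384 mm².
Equal strain + equilibrium ⇒ each member carries load in proportion to AE: A₁E₁ = 97870000 N, A₂E₂ = 40320000 N, ΣAE = 138200000 N.
F₁ = P·A₁E₁/ΣAE = -87800·97870000/138200000 = -62180 N.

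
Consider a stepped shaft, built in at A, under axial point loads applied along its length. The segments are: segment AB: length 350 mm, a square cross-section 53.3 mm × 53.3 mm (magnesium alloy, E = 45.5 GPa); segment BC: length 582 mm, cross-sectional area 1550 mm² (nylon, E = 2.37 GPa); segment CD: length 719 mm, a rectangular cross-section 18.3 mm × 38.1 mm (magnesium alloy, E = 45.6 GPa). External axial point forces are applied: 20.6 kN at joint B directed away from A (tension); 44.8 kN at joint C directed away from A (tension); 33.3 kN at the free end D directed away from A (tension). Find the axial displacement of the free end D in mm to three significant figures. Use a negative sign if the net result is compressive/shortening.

13.4 mm

Internal axial forces (sectioning from the free end, tension +): N_CD = 33.3 kN, N_BC = 78.1 kN, N_AB = 98.7 kN.
A_AB = 2841 mm².
A_CD = 697.2 mm².
δ_AB = 98700·350/(2841·45500) = 0.2673 mm
δ_BC = 78100·582/(1550·2370) = 12.37 mm
δ_CD = 33300·719/(697.2·45600) = 0.7531 mm
δ = Σδ_i = 13.39 mm.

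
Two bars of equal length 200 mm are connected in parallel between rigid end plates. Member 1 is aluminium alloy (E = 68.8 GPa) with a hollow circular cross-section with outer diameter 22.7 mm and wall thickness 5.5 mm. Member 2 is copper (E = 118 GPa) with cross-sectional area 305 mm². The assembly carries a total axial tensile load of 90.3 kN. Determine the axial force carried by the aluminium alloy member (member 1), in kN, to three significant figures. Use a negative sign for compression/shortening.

A_1 = 297.2 mm².
Equal strain + equilibrium ⇒ each member carries load in proportion to AE: A₁E₁ = 20450000 N, A₂E₂ = 35990000 N, ΣAE = 56440000 N.
F₁ = P·A₁E₁/ΣAE = 90300·20450000/56440000 = 32720 N.

32.7 kN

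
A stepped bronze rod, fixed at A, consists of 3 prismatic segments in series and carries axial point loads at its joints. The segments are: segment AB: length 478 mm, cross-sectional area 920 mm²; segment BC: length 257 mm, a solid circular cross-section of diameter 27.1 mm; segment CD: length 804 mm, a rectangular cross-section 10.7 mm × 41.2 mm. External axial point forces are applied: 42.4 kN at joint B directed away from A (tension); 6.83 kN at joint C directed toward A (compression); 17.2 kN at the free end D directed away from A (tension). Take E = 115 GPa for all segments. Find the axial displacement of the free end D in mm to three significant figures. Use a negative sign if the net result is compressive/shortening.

Internal axial forces (sectioning from the free end, tension +): N_CD = 17.2 kN, N_BC = 10.37 kN, N_AB = 52.77 kN.
A_BC = 576.8 mm².
A_CD = 440.8 mm².
δ_AB = 52770·478/(920·115000) = 0.2384 mm
δ_BC = 10370·257/(576.8·115000) = 0.04018 mm
δ_CD = 17200·804/(440.8·115000) = 0.2728 mm
δ = Σδ_i = 0.5514 mm.

0.551 mm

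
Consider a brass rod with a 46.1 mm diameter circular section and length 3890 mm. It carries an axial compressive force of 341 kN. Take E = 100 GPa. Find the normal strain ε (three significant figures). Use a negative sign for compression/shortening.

A = 1669 mm².
σ = N/A = -204.3 MPa; ε = σ/E = -204.3/100000 = -2.043e-03.

-0.00204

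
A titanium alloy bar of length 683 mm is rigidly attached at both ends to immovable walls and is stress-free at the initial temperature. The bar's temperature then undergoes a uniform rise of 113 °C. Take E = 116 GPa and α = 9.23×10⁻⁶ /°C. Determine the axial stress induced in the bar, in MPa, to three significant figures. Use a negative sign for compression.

-121 MPa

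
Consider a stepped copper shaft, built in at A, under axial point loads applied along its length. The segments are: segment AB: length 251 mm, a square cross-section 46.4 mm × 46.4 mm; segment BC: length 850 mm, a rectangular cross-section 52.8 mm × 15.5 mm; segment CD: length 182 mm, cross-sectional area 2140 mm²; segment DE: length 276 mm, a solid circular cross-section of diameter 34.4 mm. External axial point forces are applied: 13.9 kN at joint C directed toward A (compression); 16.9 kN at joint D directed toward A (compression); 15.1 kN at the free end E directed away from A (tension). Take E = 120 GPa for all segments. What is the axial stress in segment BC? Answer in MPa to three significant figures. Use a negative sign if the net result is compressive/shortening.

Internal axial forces (sectioning from the free end, tension +): N_DE = 15.1 kN, N_CD = -1.8 kN, N_BC = -15.7 kN, N_AB = -15.7 kN.
A_BC = 818.4 mm².
σ_BC = N_BC/A_BC = -15700/818.4 = -19.18 MPa.

-19.2 MPa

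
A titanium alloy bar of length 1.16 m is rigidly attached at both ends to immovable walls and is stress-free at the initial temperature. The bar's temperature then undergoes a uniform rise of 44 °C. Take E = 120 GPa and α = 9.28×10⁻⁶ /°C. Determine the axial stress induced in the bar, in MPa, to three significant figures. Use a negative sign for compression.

Free thermal expansion αLΔT = 9.28e-6 · 1160 · 44 = 0.4737 mm.
The walls impose strain ε = −(0.4737)/1160 = -4.0832e-04; σ = Eε = 120000 · -4.0832e-04 = -49 MPa.

-49.0 MPa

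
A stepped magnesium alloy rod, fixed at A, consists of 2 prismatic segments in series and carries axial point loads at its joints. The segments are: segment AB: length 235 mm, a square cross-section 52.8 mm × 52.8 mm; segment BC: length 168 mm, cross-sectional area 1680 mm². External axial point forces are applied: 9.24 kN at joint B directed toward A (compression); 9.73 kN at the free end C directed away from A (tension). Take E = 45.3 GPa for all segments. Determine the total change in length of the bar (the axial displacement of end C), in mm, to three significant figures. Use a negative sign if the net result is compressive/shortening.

Internal axial forces (sectioning from the free end, tension +): N_BC = 9.73 kN, N_AB = 0.49 kN.
A_AB = 2788 mm².
δ_AB = 490·235/(2788·45300) = 0.0009118 mm
δ_BC = 9730·168/(1680·45300) = 0.02148 mm
δ = Σδ_i = 0.02239 mm.

0.0224 mm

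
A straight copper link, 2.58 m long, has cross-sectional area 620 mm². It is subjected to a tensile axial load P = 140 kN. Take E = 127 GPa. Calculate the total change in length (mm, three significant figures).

4.59 mm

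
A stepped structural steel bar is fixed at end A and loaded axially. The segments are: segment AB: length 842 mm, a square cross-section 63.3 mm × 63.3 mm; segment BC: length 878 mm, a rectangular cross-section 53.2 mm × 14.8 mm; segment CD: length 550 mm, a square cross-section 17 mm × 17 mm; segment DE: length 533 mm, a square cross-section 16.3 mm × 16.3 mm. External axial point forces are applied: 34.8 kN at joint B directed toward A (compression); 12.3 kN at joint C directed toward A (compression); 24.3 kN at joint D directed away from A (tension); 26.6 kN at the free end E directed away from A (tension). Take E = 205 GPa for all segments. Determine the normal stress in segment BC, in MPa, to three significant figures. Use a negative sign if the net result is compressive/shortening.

Internal axial forces (sectioning from the free end, tension +): N_DE = 26.6 kN, N_CD = 50.9 kN, N_BC = 38.6 kN, N_AB = 3.8 kN.
A_BC = 787.4 mm².
σ_BC = N_BC/A_BC = 38600/787.4 = 49.02 MPa.

49.0 MPa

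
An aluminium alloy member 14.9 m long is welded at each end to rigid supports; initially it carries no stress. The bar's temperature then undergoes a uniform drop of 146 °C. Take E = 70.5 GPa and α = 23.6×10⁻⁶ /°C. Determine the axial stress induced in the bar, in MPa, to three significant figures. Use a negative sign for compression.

Free thermal expansion αLΔT = 23.6e-6 · 14900 · -146 = -51.34 mm.
The walls impose strain ε = −(-51.34)/14900 = 3.4456e-03; σ = Eε = 70500 · 3.4456e-03 = 242.9 MPa.

243 MPa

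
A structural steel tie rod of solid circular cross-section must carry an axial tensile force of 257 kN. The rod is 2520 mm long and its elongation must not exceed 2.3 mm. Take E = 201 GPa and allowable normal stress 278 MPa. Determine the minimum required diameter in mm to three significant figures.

Required area A ≥ P/σ_allow = 257000/278 = 924.5 mm².
For a solid circular section, d ≥ √(4A/π) = 34.31 mm.
Elongation limit: A ≥ PL/(Eδ_allow) = 257000·2520/(201000·2.3) = 1401 mm² ⇒ d ≥ 42.23 mm.
The elongation limit governs.

42.2 mm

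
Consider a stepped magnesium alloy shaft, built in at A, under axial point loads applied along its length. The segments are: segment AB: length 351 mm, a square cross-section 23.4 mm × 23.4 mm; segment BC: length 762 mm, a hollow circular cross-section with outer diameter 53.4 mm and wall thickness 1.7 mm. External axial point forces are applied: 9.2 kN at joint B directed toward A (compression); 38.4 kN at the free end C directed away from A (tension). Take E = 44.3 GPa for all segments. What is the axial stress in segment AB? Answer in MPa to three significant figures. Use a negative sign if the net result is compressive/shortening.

Internal axial forces (sectioning from the free end, tension +): N_BC = 38.4 kN, N_AB = 29.2 kN.
A_AB = 547.6 mm².
σ_AB = N_AB/A_AB = 29200/547.6 = 53.33 MPa.

53.3 MPa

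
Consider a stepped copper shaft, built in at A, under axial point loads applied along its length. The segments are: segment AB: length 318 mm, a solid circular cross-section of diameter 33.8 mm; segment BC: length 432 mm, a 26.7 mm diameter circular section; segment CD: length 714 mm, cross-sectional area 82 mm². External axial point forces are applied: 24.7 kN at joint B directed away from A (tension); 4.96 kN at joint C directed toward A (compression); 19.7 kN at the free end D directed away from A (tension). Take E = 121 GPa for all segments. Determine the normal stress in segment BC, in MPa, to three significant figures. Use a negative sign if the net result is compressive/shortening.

Internal axial forces (sectioning from the free end, tension +): N_CD = 19.7 kN, N_BC = 14.74 kN, N_AB = 39.44 kN.
A_BC = 559.9 mm².
σ_BC = N_BC/A_BC = 14740/559.9 = 26.33 MPa.

26.3 MPa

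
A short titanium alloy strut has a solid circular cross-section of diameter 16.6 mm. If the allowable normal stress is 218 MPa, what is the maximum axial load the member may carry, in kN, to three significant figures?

47.2 kN

A = 216.4 mm².
P_max = σ_allow · A = 218 · 216.4 = 47180 N = 47.18 kN.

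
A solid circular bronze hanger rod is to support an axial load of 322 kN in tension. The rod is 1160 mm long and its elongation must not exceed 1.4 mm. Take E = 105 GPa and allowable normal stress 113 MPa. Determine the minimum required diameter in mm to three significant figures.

60.2 mm

Required area A ≥ P/σ_allow = 322000/113 = 2850 mm².
For a solid circular section, d ≥ √(4A/π) = 60.23 mm.
Elongation limit: A ≥ PL/(Eδ_allow) = 322000·1160/(105000·1.4) = 2541 mm² ⇒ d ≥ 56.88 mm.
The stress limit governs.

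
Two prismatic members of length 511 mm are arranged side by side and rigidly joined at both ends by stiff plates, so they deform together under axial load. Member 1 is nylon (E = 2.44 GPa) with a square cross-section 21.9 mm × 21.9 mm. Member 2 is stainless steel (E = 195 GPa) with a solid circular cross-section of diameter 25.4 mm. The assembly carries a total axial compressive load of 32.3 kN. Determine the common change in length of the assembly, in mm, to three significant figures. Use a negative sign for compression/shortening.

-0.165 mm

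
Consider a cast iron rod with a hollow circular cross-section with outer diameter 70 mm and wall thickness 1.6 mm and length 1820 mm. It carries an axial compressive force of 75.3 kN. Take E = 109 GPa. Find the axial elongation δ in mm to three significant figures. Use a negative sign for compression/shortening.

A = 343.8 mm².
δ_mech = NL/(AE) = -75300·1820/(343.8·109000) = -3.657 mm.

-3.66 mm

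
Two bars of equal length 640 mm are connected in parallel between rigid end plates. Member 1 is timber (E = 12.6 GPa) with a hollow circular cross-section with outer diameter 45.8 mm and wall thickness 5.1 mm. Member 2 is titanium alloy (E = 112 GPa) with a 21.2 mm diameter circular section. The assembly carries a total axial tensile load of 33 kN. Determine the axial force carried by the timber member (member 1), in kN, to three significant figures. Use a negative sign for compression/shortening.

5.68 kN

A_1 = 652.1 mm².
A_2 = 353 mm².
Equal strain + equilibrium ⇒ each member carries load in proportion to AE: A₁E₁ = 8216000 N, A₂E₂ = 39530000 N, ΣAE = 47750000 N.
F₁ = P·A₁E₁/ΣAE = 33000·8216000/47750000 = 5678 N.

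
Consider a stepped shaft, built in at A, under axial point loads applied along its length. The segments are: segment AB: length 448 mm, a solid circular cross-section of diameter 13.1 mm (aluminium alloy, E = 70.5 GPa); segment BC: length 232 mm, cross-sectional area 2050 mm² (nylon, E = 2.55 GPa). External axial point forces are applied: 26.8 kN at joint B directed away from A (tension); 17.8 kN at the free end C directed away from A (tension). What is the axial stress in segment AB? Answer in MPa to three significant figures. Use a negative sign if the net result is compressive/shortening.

Internal axial forces (sectioning from the free end, tension +): N_BC = 17.8 kN, N_AB = 44.6 kN.
A_AB = 134.8 mm².
σ_AB = N_AB/A_AB = 44600/134.8 = 330.9 MPa.

331 MPa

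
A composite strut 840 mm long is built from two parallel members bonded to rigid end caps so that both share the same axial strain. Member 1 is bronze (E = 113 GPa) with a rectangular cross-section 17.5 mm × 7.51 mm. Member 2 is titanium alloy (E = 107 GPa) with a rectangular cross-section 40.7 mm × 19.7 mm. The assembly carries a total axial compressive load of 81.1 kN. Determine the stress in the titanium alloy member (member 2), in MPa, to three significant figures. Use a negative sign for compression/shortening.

A_1 = 131.4 mm².
A_2 = 801.8 mm².
Equal strain + equilibrium ⇒ each member carries load in proportion to AE: A₁E₁ = 14850000 N, A₂E₂ = 85790000 N, ΣAE = 100600000 N.
σ₂ = P·E₂/ΣAE = -81100·107000/100600000 = -86.22 MPa.

-86.2 MPa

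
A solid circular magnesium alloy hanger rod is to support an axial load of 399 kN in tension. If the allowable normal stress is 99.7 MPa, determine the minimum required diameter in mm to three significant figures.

71.4 mm

Required area A ≥ P/σ_allow = 399000/99.7 = 4002 mm².
For a solid circular section, d ≥ √(4A/π) = 71.38 mm.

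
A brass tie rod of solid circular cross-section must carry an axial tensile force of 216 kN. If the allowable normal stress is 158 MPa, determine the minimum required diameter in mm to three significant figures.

Required area A ≥ P/σ_allow = 216000/158 = 1367 mm².
For a solid circular section, d ≥ √(4A/π) = 41.72 mm.

41.7 mm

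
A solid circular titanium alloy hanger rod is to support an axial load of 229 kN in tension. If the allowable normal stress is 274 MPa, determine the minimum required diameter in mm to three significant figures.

32.6 mm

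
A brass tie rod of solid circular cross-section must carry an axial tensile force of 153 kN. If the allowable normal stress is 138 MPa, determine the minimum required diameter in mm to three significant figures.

Required area A ≥ P/σ_allow = 153000/138 = 1109 mm².
For a solid circular section, d ≥ √(4A/π) = 37.57 mm.

37.6 mm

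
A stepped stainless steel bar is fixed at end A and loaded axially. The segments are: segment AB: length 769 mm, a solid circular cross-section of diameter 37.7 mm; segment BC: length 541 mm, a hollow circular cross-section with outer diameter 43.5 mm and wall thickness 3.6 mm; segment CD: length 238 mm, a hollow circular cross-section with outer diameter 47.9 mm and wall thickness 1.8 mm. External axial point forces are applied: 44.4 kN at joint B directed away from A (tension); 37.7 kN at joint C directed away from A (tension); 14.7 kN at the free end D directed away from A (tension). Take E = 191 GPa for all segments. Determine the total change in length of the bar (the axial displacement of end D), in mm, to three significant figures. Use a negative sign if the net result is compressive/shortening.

0.748 mm

Internal axial forces (sectioning from the free end, tension +): N_CD = 14.7 kN, N_BC = 52.4 kN, N_AB = 96.8 kN.
A_AB = 1116 mm².
A_BC = 451.3 mm².
A_CD = 260.7 mm².
δ_AB = 96800·769/(1116·191000) = 0.3491 mm
δ_BC = 52400·541/(451.3·191000) = 0.3289 mm
δ_CD = 14700·238/(260.7·191000) = 0.07026 mm
δ = Σδ_i = 0.7483 mm.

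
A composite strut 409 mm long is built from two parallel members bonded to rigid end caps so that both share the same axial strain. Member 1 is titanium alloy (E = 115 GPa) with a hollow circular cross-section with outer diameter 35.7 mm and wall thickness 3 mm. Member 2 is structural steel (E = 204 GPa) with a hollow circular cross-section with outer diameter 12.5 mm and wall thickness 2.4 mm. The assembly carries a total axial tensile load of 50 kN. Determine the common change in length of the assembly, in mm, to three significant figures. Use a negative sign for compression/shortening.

0.401 mm

A_1 = 308.2 mm².
A_2 = 76.15 mm².
Equal strain + equilibrium ⇒ each member carries load in proportion to AE: A₁E₁ = 35440000 N, A₂E₂ = 15540000 N, ΣAE = 50980000 N.
δ = PL/ΣAE = 50000·409/50980000 = 0.4012 mm.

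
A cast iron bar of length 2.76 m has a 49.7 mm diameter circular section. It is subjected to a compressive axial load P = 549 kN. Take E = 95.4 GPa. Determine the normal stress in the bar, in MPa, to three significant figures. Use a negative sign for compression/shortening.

-283 MPa

A = 1940 mm².
σ = N/A = -549000/1940 = -283 MPa.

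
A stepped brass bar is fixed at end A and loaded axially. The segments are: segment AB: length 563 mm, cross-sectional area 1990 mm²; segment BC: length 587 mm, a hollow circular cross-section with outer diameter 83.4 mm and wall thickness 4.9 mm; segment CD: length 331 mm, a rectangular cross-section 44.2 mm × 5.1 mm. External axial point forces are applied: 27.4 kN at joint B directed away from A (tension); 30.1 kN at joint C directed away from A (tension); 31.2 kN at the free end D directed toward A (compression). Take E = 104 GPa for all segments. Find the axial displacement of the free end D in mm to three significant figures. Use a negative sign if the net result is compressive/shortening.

-0.374 mm

Internal axial forces (sectioning from the free end, tension +): N_CD = -31.2 kN, N_BC = -1.1 kN, N_AB = 26.3 kN.
A_BC = 1208 mm².
A_CD = 225.4 mm².
δ_AB = 26300·563/(1990·104000) = 0.07154 mm
δ_BC = -1100·587/(1208·104000) = -0.005138 mm
δ_CD = -31200·331/(225.4·104000) = -0.4405 mm
δ = Σδ_i = -0.3741 mm.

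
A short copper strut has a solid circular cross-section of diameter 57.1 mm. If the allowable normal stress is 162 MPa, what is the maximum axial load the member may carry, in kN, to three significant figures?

415 kN

A = 2561 mm².
P_max = σ_allow · A = 162 · 2561 = 414800 N = 414.8 kN.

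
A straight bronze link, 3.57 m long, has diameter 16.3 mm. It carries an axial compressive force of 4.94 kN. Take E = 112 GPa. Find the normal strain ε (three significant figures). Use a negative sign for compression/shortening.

-2.11e-04

A = 208.7 mm².
σ = N/A = -23.67 MPa; ε = σ/E = -23.67/112000 = -2.114e-04.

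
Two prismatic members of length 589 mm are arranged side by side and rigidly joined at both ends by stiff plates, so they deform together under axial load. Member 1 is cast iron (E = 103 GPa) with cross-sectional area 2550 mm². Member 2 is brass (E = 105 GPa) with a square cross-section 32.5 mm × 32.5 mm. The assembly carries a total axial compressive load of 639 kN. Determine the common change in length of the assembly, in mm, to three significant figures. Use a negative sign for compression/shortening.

A_2 = 1056 mm².
Equal strain + equilibrium ⇒ each member carries load in proportion to AE: A₁E₁ = 262600000 N, A₂E₂ = 110900000 N, ΣAE = 373600000 N.
δ = PL/ΣAE = -639000·589/373600000 = -1.008 mm.

-1.01 mm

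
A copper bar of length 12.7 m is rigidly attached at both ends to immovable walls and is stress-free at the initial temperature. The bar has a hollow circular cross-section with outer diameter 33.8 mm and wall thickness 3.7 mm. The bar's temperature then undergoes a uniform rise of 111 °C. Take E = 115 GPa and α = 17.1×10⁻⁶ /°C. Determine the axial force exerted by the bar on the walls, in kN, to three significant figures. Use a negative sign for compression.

-76.4 kN

Free thermal expansion αLΔT = 17.1e-6 · 12700 · 111 = 24.11 mm.
The walls impose strain ε = −(24.11)/12700 = -1.8981e-03; σ = Eε = 115000 · -1.8981e-03 = -218.3 MPa.
Wall reaction R = σ·A = -218.3·349.9 = -76370 N = -76.37 kN.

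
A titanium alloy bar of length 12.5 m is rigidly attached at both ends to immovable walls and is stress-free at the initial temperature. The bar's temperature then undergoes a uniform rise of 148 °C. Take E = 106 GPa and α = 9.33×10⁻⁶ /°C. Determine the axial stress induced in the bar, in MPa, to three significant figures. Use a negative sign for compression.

Free thermal expansion αLΔT = 9.33e-6 · 12500 · 148 = 17.26 mm.
The walls impose strain ε = −(17.26)/12500 = -1.3808e-03; σ = Eε = 106000 · -1.3808e-03 = -146.4 MPa.

-146 MPa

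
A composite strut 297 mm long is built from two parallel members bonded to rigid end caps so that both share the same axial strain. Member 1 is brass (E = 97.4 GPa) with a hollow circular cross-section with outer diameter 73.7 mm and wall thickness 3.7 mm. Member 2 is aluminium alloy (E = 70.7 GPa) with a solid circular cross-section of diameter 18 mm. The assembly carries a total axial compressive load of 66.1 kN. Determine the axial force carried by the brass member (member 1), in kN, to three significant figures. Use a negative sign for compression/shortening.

A_1 = 813.7 mm².
A_2 = 254.5 mm².
Equal strain + equilibrium ⇒ each member carries load in proportion to AE: A₁E₁ = 79250000 N, A₂E₂ = 17990000 N, ΣAE = 97240000 N.
F₁ = P·A₁E₁/ΣAE = -66100·79250000/97240000 = -53870 N.

-53.9 kN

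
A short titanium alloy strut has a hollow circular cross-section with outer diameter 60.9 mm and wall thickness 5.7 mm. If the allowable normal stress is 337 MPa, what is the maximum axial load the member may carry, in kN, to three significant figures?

A = 988.5 mm².
P_max = σ_allow · A = 337 · 988.5 = 333100 N = 333.1 kN.

333 kN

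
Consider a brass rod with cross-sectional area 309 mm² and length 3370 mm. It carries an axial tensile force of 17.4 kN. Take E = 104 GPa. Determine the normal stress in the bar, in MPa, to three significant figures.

56.3 MPa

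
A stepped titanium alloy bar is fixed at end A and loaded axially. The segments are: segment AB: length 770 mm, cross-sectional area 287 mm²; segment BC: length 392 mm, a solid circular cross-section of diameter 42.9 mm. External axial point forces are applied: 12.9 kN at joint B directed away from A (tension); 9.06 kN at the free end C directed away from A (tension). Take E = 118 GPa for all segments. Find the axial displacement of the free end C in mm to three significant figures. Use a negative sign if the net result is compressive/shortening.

0.520 mm

Internal axial forces (sectioning from the free end, tension +): N_BC = 9.06 kN, N_AB = 21.96 kN.
A_BC = 1445 mm².
δ_AB = 21960·770/(287·118000) = 0.4993 mm
δ_BC = 9060·392/(1445·118000) = 0.02082 mm
δ = Σδ_i = 0.5201 mm.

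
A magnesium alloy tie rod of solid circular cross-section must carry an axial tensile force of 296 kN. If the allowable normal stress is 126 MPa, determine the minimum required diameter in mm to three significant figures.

54.7 mm

Required area A ≥ P/σ_allow = 296000/126 = 2349 mm².
For a solid circular section, d ≥ √(4A/π) = 54.69 mm.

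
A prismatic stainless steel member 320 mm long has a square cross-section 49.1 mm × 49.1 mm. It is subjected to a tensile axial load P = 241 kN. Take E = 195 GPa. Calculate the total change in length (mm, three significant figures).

0.164 mm

A = 2411 mm².
δ_mech = NL/(AE) = 241000·320/(2411·195000) = 0.164 mm.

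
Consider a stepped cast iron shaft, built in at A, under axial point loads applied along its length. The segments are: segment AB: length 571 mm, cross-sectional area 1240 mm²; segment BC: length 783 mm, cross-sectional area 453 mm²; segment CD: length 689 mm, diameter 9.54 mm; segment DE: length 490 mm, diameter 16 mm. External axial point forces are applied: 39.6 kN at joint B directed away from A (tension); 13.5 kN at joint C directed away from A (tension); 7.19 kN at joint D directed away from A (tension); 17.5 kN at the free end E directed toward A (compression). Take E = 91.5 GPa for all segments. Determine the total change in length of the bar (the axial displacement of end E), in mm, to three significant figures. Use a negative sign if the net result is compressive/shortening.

Internal axial forces (sectioning from the free end, tension +): N_DE = -17.5 kN, N_CD = -10.31 kN, N_BC = 3.19 kN, N_AB = 42.79 kN.
A_CD = 71.48 mm².
A_DE = 201.1 mm².
δ_AB = 42790·571/(1240·91500) = 0.2153 mm
δ_BC = 3190·783/(453·91500) = 0.06026 mm
δ_CD = -10310·689/(71.48·91500) = -1.086 mm
δ_DE = -17500·490/(201.1·91500) = -0.4661 mm
δ = Σδ_i = -1.277 mm.

-1.28 mm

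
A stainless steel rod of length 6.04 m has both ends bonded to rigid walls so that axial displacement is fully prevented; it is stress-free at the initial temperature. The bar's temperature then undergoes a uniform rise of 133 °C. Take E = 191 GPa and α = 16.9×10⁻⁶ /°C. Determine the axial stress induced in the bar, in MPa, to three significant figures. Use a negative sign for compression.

-429 MPa

Free thermal expansion αLΔT = 16.9e-6 · 6040 · 133 = 13.58 mm.
The walls impose strain ε = −(13.58)/6040 = -2.2477e-03; σ = Eε = 191000 · -2.2477e-03 = -429.3 MPa.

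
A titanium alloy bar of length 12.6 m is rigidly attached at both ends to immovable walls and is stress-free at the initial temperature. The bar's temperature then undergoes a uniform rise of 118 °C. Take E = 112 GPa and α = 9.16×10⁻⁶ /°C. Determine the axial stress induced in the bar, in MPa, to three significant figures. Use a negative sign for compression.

-121 MPa

Free thermal expansion αLΔT = 9.16e-6 · 12600 · 118 = 13.62 mm.
The walls impose strain ε = −(13.62)/12600 = -1.0809e-03; σ = Eε = 112000 · -1.0809e-03 = -121.1 MPa.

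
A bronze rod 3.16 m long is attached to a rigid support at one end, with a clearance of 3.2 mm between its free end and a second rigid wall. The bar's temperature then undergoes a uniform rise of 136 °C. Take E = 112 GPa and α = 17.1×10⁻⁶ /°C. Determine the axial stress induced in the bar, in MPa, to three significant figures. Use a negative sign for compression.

-147 MPa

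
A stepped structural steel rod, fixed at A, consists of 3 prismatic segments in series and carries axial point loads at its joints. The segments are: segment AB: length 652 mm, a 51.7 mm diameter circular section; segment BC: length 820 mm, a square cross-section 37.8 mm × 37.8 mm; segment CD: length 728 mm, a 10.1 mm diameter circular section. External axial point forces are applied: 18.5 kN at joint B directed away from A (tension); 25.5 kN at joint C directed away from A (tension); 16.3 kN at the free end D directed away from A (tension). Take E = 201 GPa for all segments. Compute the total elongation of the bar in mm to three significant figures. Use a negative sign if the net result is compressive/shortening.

0.949 mm

Internal axial forces (sectioning from the free end, tension +): N_CD = 16.3 kN, N_BC = 41.8 kN, N_AB = 60.3 kN.
A_AB = 2099 mm².
A_BC = 1429 mm².
A_CD = 80.12 mm².
δ_AB = 60300·652/(2099·201000) = 0.09317 mm
δ_BC = 41800·820/(1429·201000) = 0.1193 mm
δ_CD = 16300·728/(80.12·201000) = 0.7369 mm
δ = Σδ_i = 0.9494 mm.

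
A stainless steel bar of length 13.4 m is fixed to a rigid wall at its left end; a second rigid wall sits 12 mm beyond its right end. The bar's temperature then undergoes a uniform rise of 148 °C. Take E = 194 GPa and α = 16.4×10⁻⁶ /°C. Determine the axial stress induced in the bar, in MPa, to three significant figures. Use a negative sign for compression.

-297 MPa

Free thermal expansion αLΔT = 16.4e-6 · 13400 · 148 = 32.52 mm.
The walls engage after the gap closes; constrained expansion = 32.52 − 12 = 20.52 mm.
The walls impose strain ε = −(20.52)/13400 = -1.5317e-03; σ = Eε = 194000 · -1.5317e-03 = -297.1 MPa.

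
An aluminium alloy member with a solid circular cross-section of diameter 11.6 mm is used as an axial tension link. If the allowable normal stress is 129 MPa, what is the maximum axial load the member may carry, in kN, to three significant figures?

13.6 kN

A = 105.7 mm².
P_max = σ_allow · A = 129 · 105.7 = 13630 N = 13.63 kN.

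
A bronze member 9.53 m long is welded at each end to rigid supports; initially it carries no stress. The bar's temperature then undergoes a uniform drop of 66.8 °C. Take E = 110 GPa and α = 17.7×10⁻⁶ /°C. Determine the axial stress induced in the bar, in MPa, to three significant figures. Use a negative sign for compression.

Free thermal expansion αLΔT = 17.7e-6 · 9530 · -66.8 = -11.27 mm.
The walls impose strain ε = −(-11.27)/9530 = 1.1824e-03; σ = Eε = 110000 · 1.1824e-03 = 130.1 MPa.

130 MPa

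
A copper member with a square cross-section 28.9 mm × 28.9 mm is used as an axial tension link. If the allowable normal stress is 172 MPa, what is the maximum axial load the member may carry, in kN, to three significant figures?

144 kN

A = 835.2 mm².
P_max = σ_allow · A = 172 · 835.2 = 143700 N = 143.7 kN.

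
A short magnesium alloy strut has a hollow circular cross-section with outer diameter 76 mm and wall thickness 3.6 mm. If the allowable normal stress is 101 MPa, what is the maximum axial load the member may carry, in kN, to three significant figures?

82.7 kN

A = 818.8 mm².
P_max = σ_allow · A = 101 · 818.8 = 82700 N = 82.7 kN.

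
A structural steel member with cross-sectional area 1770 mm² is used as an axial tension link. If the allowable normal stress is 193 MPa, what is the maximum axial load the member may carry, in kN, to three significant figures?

342 kN

P_max = σ_allow · A = 193 · 1770 = 341600 N = 341.6 kN.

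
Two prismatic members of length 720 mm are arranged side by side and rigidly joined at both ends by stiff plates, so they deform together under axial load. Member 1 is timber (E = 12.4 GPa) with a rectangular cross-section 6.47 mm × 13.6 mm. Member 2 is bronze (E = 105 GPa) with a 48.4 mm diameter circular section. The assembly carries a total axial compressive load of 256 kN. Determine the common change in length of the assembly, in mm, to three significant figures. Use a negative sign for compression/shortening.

A_1 = 87.99 mm².
A_2 = 1840 mm².
Equal strain + equilibrium ⇒ each member carries load in proportion to AE: A₁E₁ = 1091000 N, A₂E₂ = 193200000 N, ΣAE = 194300000 N.
δ = PL/ΣAE = -256000·720/194300000 = -0.9488 mm.

-0.949 mm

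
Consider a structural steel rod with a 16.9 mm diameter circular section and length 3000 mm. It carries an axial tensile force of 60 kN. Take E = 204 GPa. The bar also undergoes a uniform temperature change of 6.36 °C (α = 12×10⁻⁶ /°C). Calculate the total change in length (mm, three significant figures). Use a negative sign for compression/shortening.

4.16 mm

A = 224.3 mm².
δ_mech = NL/(AE) = 60000·3000/(224.3·204000) = 3.933 mm.
δ_thermal = αLΔT = 12e-6·3000·6.36 = 0.229 mm.
δ = δ_mech + δ_thermal = 4.162 mm.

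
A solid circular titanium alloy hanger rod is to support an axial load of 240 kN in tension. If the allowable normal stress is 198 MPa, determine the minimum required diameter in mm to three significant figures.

Required area A ≥ P/σ_allow = 240000/198 = 1212 mm².
For a solid circular section, d ≥ √(4A/π) = 39.29 mm.

39.3 mm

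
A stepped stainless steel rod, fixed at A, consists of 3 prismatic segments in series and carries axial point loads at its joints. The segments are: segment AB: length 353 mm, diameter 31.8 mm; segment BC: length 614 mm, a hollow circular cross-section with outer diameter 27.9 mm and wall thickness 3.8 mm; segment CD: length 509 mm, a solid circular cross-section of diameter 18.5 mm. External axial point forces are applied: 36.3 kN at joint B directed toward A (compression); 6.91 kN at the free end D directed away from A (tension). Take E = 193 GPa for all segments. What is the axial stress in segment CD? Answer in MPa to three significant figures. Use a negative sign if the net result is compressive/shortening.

25.7 MPa

Internal axial forces (sectioning from the free end, tension +): N_CD = 6.91 kN, N_BC = 6.91 kN, N_AB = -29.39 kN.
A_CD = 268.8 mm².
σ_CD = N_CD/A_CD = 6910/268.8 = 25.71 MPa.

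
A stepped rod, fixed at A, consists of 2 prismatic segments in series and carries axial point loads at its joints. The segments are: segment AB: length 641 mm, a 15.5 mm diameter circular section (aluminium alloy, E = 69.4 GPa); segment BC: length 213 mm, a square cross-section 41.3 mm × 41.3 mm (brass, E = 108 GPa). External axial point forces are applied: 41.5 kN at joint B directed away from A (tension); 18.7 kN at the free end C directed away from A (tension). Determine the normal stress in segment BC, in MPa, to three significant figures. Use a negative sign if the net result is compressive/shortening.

11.0 MPa

Internal axial forces (sectioning from the free end, tension +): N_BC = 18.7 kN, N_AB = 60.2 kN.
A_BC = 1706 mm².
σ_BC = N_BC/A_BC = 18700/1706 = 10.96 MPa.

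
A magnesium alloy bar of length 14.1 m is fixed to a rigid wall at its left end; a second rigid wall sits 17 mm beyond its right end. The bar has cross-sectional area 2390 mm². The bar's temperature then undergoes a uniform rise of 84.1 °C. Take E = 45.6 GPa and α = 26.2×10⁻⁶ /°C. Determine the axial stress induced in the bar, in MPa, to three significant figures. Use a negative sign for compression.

-45.5 MPa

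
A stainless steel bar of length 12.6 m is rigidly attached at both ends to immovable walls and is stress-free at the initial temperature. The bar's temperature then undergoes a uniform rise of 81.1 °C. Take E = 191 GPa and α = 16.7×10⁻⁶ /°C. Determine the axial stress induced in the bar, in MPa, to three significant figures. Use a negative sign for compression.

Free thermal expansion αLΔT = 16.7e-6 · 12600 · 81.1 = 17.07 mm.
The walls impose strain ε = −(17.07)/12600 = -1.3544e-03; σ = Eε = 191000 · -1.3544e-03 = -258.7 MPa.

-259 MPa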